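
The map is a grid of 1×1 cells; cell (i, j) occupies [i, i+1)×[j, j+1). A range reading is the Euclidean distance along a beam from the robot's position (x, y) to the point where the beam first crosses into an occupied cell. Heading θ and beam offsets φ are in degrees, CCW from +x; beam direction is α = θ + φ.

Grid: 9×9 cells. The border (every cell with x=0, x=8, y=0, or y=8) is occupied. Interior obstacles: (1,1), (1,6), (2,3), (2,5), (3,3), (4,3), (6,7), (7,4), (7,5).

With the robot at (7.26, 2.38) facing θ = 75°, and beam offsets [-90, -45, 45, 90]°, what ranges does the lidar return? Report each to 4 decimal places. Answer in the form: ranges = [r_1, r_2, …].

beam 1: φ=-90°, α=345°
  dir = (cos 345°, sin 345°) = (0.9659, -0.2588); from cell (7,2)
  next x-line at t=0.7661, next y-line at t=1.4682; Δt_x=1.0353, Δt_y=3.8637
    x: enter (8,2) at t=0.7661 ← occupied
  → r_1 = 0.7661
beam 2: φ=-45°, α=30°
  dir = (cos 30°, sin 30°) = (0.8660, 0.5000); from cell (7,2)
  next x-line at t=0.8545, next y-line at t=1.2400; Δt_x=1.1547, Δt_y=2.0000
    x: enter (8,2) at t=0.8545 ← occupied
  → r_2 = 0.8545
beam 3: φ=45°, α=120°
  dir = (cos 120°, sin 120°) = (-0.5000, 0.8660); from cell (7,2)
  next x-line at t=0.5200, next y-line at t=0.7159; Δt_x=2.0000, Δt_y=1.1547
    x: enter (6,2) at t=0.5200
    y: enter (6,3) at t=0.7159
    y: enter (6,4) at t=1.8706
    x: enter (5,4) at t=2.5200
    y: enter (5,5) at t=3.0253
    y: enter (5,6) at t=4.1800
    x: enter (4,6) at t=4.5200
    y: enter (4,7) at t=5.3347
    y: enter (4,8) at t=6.4894 ← occupied
  → r_3 = 6.4894
beam 4: φ=90°, α=165°
  dir = (cos 165°, sin 165°) = (-0.9659, 0.2588); from cell (7,2)
  next x-line at t=0.2692, next y-line at t=2.3955; Δt_x=1.0353, Δt_y=3.8637
    x: enter (6,2) at t=0.2692
    x: enter (5,2) at t=1.3044
    x: enter (4,2) at t=2.3397
    y: enter (4,3) at t=2.3955 ← occupied
  → r_4 = 2.3955

ranges = [0.7661, 0.8545, 6.4894, 2.3955]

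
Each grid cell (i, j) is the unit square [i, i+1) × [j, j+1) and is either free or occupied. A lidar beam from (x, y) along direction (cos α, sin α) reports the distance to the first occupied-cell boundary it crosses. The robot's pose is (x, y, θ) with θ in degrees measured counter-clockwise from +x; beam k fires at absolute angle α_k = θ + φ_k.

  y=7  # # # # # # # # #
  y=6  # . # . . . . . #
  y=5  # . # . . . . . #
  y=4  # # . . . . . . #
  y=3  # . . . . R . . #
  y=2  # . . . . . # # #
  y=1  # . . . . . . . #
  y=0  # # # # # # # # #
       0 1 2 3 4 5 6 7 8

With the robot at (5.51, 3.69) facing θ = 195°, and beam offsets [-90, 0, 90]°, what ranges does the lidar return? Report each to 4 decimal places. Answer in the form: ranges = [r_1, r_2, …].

ranges = [3.4268, 4.6691, 2.7849]

beam 1: φ=-90°, α=105°
  cosα=-0.2588 sinα=0.9659 | (5,3) | tMaxX 1.9705 tMaxY 0.3209 | tΔX 3.8637 tΔY 1.0353
    t=0.3209 [y] (5,4)
    t=1.3562 [y] (5,5)
    t=1.9705 [x] (4,5)
    t=2.3915 [y] (4,6)
    t=3.4268 [y] (4,7) — stop
  → r_1 = 3.4268
beam 2: φ=0°, α=195°
  cosα=-0.9659 sinα=-0.2588 | (5,3) | tMaxX 0.5280 tMaxY 2.6660 | tΔX 1.0353 tΔY 3.8637
    t=0.5280 [x] (4,3)
    t=1.5633 [x] (3,3)
    t=2.5985 [x] (2,3)
    t=2.6660 [y] (2,2)
    t=3.6338 [x] (1,2)
    t=4.6691 [x] (0,2) — stop
  → r_2 = 4.6691
beam 3: φ=90°, α=285°
  cosα=0.2588 sinα=-0.9659 | (5,3) | tMaxX 1.8932 tMaxY 0.7143 | tΔX 3.8637 tΔY 1.0353
    t=0.7143 [y] (5,2)
    t=1.7496 [y] (5,1)
    t=1.8932 [x] (6,1)
    t=2.7849 [y] (6,0) — stop
  → r_3 = 2.7849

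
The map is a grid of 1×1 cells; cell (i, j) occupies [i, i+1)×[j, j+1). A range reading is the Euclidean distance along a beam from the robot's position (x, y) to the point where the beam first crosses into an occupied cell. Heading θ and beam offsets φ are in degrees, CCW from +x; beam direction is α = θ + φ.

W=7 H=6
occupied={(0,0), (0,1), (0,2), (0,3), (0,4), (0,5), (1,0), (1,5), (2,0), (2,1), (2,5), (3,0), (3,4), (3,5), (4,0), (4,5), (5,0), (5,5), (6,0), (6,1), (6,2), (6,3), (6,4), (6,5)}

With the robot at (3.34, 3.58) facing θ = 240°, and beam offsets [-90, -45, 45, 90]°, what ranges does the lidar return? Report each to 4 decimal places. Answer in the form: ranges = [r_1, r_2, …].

beam 1: φ=-90°, α=150°
  dir = (cos 150°, sin 150°) = (-0.8660, 0.5000); from cell (3,3)
  next x-line at t=0.3926, next y-line at t=0.8400; Δt_x=1.1547, Δt_y=2.0000
    x: enter (2,3) at t=0.3926
    y: enter (2,4) at t=0.8400
    x: enter (1,4) at t=1.5473
    x: enter (0,4) at t=2.7020 ← occupied
  → r_1 = 2.7020
beam 2: φ=-45°, α=195°
  dir = (cos 195°, sin 195°) = (-0.9659, -0.2588); from cell (3,3)
  next x-line at t=0.3520, next y-line at t=2.2409; Δt_x=1.0353, Δt_y=3.8637
    x: enter (2,3) at t=0.3520
    x: enter (1,3) at t=1.3873
    y: enter (1,2) at t=2.2409
    x: enter (0,2) at t=2.4225 ← occupied
  → r_2 = 2.4225
beam 3: φ=45°, α=285°
  dir = (cos 285°, sin 285°) = (0.2588, -0.9659); from cell (3,3)
  next x-line at t=2.5500, next y-line at t=0.6005; Δt_x=3.8637, Δt_y=1.0353
    y: enter (3,2) at t=0.6005
    y: enter (3,1) at t=1.6357
    x: enter (4,1) at t=2.5500
    y: enter (4,0) at t=2.6710 ← occupied
  → r_3 = 2.6710
beam 4: φ=90°, α=330°
  dir = (cos 330°, sin 330°) = (0.8660, -0.5000); from cell (3,3)
  next x-line at t=0.7621, next y-line at t=1.1600; Δt_x=1.1547, Δt_y=2.0000
    x: enter (4,3) at t=0.7621
    y: enter (4,2) at t=1.1600
    x: enter (5,2) at t=1.9168
    x: enter (6,2) at t=3.0715 ← occupied
  → r_4 = 3.0715

ranges = [2.7020, 2.4225, 2.6710, 3.0715]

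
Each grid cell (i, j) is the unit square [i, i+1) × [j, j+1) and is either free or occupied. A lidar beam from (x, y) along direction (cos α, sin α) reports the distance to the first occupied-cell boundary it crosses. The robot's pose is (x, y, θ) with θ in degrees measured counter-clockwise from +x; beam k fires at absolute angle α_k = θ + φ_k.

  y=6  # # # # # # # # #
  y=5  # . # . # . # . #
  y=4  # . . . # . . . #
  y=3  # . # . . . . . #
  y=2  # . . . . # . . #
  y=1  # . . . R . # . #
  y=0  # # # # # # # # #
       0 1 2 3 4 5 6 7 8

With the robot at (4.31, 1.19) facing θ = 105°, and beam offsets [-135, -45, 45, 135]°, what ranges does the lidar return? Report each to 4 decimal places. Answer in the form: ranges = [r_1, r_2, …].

beam 1: φ=-135°, α=330°
  dir = (cos 330°, sin 330°) = (0.8660, -0.5000); from cell (4,1)
  next x-line at t=0.7967, next y-line at t=0.3800; Δt_x=1.1547, Δt_y=2.0000
    y: enter (4,0) at t=0.3800 ← occupied
  → r_1 = 0.3800
beam 2: φ=-45°, α=60°
  dir = (cos 60°, sin 60°) = (0.5000, 0.8660); from cell (4,1)
  next x-line at t=1.3800, next y-line at t=0.9353; Δt_x=2.0000, Δt_y=1.1547
    y: enter (4,2) at t=0.9353
    x: enter (5,2) at t=1.3800 ← occupied
  → r_2 = 1.3800
beam 3: φ=45°, α=150°
  dir = (cos 150°, sin 150°) = (-0.8660, 0.5000); from cell (4,1)
  next x-line at t=0.3580, next y-line at t=1.6200; Δt_x=1.1547, Δt_y=2.0000
    x: enter (3,1) at t=0.3580
    x: enter (2,1) at t=1.5127
    y: enter (2,2) at t=1.6200
    x: enter (1,2) at t=2.6674
    y: enter (1,3) at t=3.6200
    x: enter (0,3) at t=3.8221 ← occupied
  → r_3 = 3.8221
beam 4: φ=135°, α=240°
  dir = (cos 240°, sin 240°) = (-0.5000, -0.8660); from cell (4,1)
  next x-line at t=0.6200, next y-line at t=0.2194; Δt_x=2.0000, Δt_y=1.1547
    y: enter (4,0) at t=0.2194 ← occupied
  → r_4 = 0.2194

ranges = [0.3800, 1.3800, 3.8221, 0.2194]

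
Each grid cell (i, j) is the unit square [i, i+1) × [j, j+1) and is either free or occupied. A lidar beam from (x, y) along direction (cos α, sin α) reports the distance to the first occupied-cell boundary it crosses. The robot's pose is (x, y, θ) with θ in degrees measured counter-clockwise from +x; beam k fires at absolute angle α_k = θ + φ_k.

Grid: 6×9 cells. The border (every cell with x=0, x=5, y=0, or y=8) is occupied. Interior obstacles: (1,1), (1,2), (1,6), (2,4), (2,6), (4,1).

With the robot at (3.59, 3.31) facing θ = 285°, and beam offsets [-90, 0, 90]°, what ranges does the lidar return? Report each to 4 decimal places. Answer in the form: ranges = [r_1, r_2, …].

ranges = [1.6461, 1.5841, 1.4597]

beam 1: φ=-90°, α=195°
  cosα=-0.9659 sinα=-0.2588 | (3,3) | tMaxX 0.6108 tMaxY 1.1977 | tΔX 1.0353 tΔY 3.8637
    t=0.6108 [x] (2,3)
    t=1.1977 [y] (2,2)
    t=1.6461 [x] (1,2) — stop
  → r_1 = 1.6461
beam 2: φ=0°, α=285°
  cosα=0.2588 sinα=-0.9659 | (3,3) | tMaxX 1.5841 tMaxY 0.3209 | tΔX 3.8637 tΔY 1.0353
    t=0.3209 [y] (3,2)
    t=1.3562 [y] (3,1)
    t=1.5841 [x] (4,1) — stop
  → r_2 = 1.5841
beam 3: φ=90°, α=15°
  cosα=0.9659 sinα=0.2588 | (3,3) | tMaxX 0.4245 tMaxY 2.6660 | tΔX 1.0353 tΔY 3.8637
    t=0.4245 [x] (4,3)
    t=1.4597 [x] (5,3) — stop
  → r_3 = 1.4597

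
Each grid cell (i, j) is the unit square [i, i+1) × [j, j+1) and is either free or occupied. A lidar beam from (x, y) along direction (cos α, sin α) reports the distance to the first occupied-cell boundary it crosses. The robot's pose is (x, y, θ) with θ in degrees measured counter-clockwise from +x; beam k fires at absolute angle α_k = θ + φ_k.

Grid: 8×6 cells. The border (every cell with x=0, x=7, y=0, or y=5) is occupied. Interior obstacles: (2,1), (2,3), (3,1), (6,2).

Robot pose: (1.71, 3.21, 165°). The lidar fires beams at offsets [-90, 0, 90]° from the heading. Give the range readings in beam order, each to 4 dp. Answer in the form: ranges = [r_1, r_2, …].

ranges = [1.8531, 0.7350, 2.2880]

beam 1: φ=-90°, α=75°
  cosα=0.2588 sinα=0.9659 | (1,3) | tMaxX 1.1205 tMaxY 0.8179 | tΔX 3.8637 tΔY 1.0353
    t=0.8179 [y] (1,4)
    t=1.1205 [x] (2,4)
    t=1.8531 [y] (2,5) — stop
  → r_1 = 1.8531
beam 2: φ=0°, α=165°
  cosα=-0.9659 sinα=0.2588 | (1,3) | tMaxX 0.7350 tMaxY 3.0523 | tΔX 1.0353 tΔY 3.8637
    t=0.7350 [x] (0,3) — stop
  → r_2 = 0.7350
beam 3: φ=90°, α=255°
  cosα=-0.2588 sinα=-0.9659 | (1,3) | tMaxX 2.7432 tMaxY 0.2174 | tΔX 3.8637 tΔY 1.0353
    t=0.2174 [y] (1,2)
    t=1.2527 [y] (1,1)
    t=2.2880 [y] (1,0) — stop
  → r_3 = 2.2880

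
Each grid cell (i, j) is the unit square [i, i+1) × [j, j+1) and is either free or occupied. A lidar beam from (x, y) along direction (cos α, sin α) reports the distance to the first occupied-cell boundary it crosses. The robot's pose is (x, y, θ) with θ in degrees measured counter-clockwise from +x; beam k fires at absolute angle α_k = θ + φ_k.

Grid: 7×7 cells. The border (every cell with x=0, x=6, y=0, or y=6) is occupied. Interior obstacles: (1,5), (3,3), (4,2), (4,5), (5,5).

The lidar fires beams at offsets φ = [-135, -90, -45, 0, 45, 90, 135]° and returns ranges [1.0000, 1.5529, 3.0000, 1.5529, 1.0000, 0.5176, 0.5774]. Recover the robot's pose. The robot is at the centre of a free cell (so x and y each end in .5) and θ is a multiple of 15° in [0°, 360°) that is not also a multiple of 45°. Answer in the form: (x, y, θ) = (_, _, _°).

(x, y, θ) = (4.5, 4.5, 345°)

Enumerate (i+0.5, j+0.5, θ) over the 20 free cells and 16 admissible headings. For each, cast all 7 beams and compare to the given ranges.
  (3.5, 2.5, 15°): beam 1 = 1.7321 ≠ 1.0000 ✗
  (5.5, 1.5, 120°): beam 1 = 0.5176 ≠ 1.0000 ✗
  (2.5, 2.5, 150°): beam 1 = 1.5529 ≠ 1.0000 ✗
  (4.5, 1.5, 150°): beam 1 = 1.5529 ≠ 1.0000 ✗
  (5.5, 3.5, 345°): beam 2 = 2.5882 ≠ 1.5529 ✗
  …
  (4.5, 4.5, 345°): r_1=1.0000, r_2=1.5529, r_3=3.0000, r_4=1.5529, r_5=1.0000, r_6=0.5176, r_7=0.5774 — all match ✓
Unique over the lattice → pose = (4.5, 4.5, 345°).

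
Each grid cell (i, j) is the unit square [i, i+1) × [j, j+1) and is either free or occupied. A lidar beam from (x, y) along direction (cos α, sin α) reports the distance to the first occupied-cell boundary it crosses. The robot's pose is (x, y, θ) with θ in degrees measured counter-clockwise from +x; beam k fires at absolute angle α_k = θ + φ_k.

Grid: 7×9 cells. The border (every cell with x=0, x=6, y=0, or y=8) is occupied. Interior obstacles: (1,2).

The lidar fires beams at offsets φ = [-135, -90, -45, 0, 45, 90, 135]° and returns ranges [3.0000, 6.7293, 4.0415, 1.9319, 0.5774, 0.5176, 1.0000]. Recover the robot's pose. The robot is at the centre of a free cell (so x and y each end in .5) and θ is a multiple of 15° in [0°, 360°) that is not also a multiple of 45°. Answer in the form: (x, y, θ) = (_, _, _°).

(x, y, θ) = (2.5, 7.5, 15°)

Candidates: 34 free-cell centres × 16 headings = 544 poses. Raycast each; keep the one whose scan matches to 4 dp.
  (5.5, 3.5, 195°): beam 1 = 1.0000 ≠ 3.0000 ✗
  (4.5, 3.5, 300°): beam 1 = 3.6235 ≠ 3.0000 ✗
  (4.5, 7.5, 120°): beam 1 = 1.5529 ≠ 3.0000 ✗
  (5.5, 7.5, 15°): beam 1 = 7.5056 ≠ 3.0000 ✗
  …
  (2.5, 7.5, 15°): r_1=3.0000, r_2=6.7293, r_3=4.0415, r_4=1.9319, r_5=0.5774, r_6=0.5176, r_7=1.0000 — all match ✓
Unique over the lattice → pose = (2.5, 7.5, 15°).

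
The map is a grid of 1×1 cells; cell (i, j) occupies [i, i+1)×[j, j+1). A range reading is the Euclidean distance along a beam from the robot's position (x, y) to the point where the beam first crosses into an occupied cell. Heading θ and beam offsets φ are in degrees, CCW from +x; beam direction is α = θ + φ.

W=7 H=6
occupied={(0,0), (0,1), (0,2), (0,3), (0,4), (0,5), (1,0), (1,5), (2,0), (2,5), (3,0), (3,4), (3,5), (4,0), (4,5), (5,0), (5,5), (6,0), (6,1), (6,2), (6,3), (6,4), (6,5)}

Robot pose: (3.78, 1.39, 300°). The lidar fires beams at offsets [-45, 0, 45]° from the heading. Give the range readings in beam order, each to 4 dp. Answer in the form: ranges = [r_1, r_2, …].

ranges = [0.4038, 0.4503, 1.5068]

beam 1: φ=-45°, α=255°
  direction (-0.2588, -0.9659); cell (3,1); t to first gridline: x 3.0137, y 0.4038 (then +3.8637 / +1.0353)
    (3,0) via y @ 0.4038  # hit
  → r_1 = 0.4038
beam 2: φ=0°, α=300°
  direction (0.5000, -0.8660); cell (3,1); t to first gridline: x 0.4400, y 0.4503 (then +2.0000 / +1.1547)
    (4,1) via x @ 0.4400
    (4,0) via y @ 0.4503  # hit
  → r_2 = 0.4503
beam 3: φ=45°, α=345°
  direction (0.9659, -0.2588); cell (3,1); t to first gridline: x 0.2278, y 1.5068 (then +1.0353 / +3.8637)
    (4,1) via x @ 0.2278
    (5,1) via x @ 1.2630
    (5,0) via y @ 1.5068  # hit
  → r_3 = 1.5068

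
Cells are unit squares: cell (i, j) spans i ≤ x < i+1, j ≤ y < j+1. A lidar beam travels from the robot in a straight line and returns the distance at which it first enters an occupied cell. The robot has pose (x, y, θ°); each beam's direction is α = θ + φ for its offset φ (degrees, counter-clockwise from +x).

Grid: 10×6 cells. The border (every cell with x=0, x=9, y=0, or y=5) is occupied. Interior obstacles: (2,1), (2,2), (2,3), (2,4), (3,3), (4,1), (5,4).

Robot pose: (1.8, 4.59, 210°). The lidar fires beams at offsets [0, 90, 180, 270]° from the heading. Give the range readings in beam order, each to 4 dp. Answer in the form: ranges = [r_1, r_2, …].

beam 1: φ=0°, α=210°
  cosα=-0.8660 sinα=-0.5000 | (1,4) | tMaxX 0.9238 tMaxY 1.1800 | tΔX 1.1547 tΔY 2.0000
    t=0.9238 [x] (0,4) — stop
  → r_1 = 0.9238
beam 2: φ=90°, α=300°
  cosα=0.5000 sinα=-0.8660 | (1,4) | tMaxX 0.4000 tMaxY 0.6813 | tΔX 2.0000 tΔY 1.1547
    t=0.4000 [x] (2,4) — stop
  → r_2 = 0.4000
beam 3: φ=180°, α=30°
  cosα=0.8660 sinα=0.5000 | (1,4) | tMaxX 0.2309 tMaxY 0.8200 | tΔX 1.1547 tΔY 2.0000
    t=0.2309 [x] (2,4) — stop
  → r_3 = 0.2309
beam 4: φ=270°, α=120°
  cosα=-0.5000 sinα=0.8660 | (1,4) | tMaxX 1.6000 tMaxY 0.4734 | tΔX 2.0000 tΔY 1.1547
    t=0.4734 [y] (1,5) — stop
  → r_4 = 0.4734

ranges = [0.9238, 0.4000, 0.2309, 0.4734]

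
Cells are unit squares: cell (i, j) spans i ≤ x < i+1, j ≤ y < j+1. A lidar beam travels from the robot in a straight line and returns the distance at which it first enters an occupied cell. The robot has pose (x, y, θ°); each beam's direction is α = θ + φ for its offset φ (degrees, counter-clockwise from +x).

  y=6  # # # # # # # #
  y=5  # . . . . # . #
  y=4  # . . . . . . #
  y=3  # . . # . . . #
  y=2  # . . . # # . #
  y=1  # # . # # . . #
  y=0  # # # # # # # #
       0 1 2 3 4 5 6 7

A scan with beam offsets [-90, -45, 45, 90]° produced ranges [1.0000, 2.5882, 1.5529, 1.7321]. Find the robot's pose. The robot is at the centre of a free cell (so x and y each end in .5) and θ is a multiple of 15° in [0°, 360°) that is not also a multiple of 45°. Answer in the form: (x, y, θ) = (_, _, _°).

Candidates: 23 free-cell centres × 16 headings = 368 poses. Raycast each; keep the one whose scan matches to 4 dp.
  (6.5, 4.5, 75°): beam 1 = 0.5176 ≠ 1.0000 ✗
  (1.5, 5.5, 255°): beam 1 = 0.5176 ≠ 1.0000 ✗
  (6.5, 5.5, 105°): beam 1 = 0.5176 ≠ 1.0000 ✗
  …
  (2.5, 4.5, 60°): r_1=1.0000, r_2=2.5882, r_3=1.5529, r_4=1.7321 — all match ✓
Only this pose fits every beam.

(x, y, θ) = (2.5, 4.5, 60°)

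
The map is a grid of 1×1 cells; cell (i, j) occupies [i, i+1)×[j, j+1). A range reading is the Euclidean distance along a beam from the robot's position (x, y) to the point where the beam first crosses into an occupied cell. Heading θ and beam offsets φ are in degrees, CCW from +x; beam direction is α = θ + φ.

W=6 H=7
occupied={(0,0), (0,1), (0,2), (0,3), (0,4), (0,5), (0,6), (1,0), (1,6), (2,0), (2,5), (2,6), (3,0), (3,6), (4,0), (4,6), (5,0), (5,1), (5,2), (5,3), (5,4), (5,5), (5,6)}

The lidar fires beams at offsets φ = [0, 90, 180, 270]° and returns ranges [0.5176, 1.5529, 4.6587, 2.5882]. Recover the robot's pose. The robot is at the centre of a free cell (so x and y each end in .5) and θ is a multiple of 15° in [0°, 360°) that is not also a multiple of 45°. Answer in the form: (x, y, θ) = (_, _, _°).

(x, y, θ) = (3.5, 1.5, 255°)

Candidates: 19 free-cell centres × 16 headings = 304 poses. Raycast each; keep the one whose scan matches to 4 dp.
  (4.5, 4.5, 60°): beam 1 = 1.0000 ≠ 0.5176 ✗
  (4.5, 1.5, 240°): beam 1 = 0.5774 ≠ 0.5176 ✗
  (1.5, 5.5, 30°): beam 1 = 0.5774 ≠ 0.5176 ✗
  …
  (3.5, 1.5, 255°): r_1=0.5176, r_2=1.5529, r_3=4.6587, r_4=2.5882 — all match ✓
Unique over the lattice → pose = (3.5, 1.5, 255°).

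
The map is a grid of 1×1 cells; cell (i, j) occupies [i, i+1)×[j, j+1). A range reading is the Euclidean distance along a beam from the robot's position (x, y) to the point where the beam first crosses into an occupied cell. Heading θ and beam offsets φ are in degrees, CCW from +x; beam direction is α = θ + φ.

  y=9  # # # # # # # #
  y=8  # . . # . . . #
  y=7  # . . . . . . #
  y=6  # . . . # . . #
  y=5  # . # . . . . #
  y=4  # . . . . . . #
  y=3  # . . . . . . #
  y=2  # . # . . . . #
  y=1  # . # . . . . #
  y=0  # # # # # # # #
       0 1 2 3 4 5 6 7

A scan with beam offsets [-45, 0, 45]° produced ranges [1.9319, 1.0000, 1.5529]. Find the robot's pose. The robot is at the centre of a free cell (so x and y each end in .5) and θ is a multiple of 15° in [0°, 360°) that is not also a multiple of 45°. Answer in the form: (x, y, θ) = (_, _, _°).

Candidates: 43 free-cell centres × 16 headings = 688 poses. Raycast each; keep the one whose scan matches to 4 dp.
  (6.5, 7.5, 240°): beam 2 = 7.0000 ≠ 1.0000 ✗
  (2.5, 7.5, 345°): beam 1 = 7.5056 ≠ 1.9319 ✗
  (2.5, 6.5, 15°): beam 1 = 5.1962 ≠ 1.9319 ✗
  (1.5, 2.5, 195°): beam 1 = 0.5774 ≠ 1.9319 ✗
  …
  (2.5, 7.5, 30°): r_1=1.9319, r_2=1.0000, r_3=1.5529 — all match ✓
Unique over the lattice → pose = (2.5, 7.5, 30°).

(x, y, θ) = (2.5, 7.5, 30°)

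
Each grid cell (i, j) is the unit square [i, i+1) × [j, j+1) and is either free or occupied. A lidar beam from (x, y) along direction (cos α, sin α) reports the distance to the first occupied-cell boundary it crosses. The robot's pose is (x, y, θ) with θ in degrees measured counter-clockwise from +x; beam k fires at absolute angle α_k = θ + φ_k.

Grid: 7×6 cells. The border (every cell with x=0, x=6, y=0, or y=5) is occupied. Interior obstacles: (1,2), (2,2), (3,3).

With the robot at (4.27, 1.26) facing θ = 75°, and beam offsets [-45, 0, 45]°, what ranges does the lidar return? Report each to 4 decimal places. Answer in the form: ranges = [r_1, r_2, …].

beam 1: φ=-45°, α=30°
  d=(0.8660,0.5000)  start (4,1)  tX=0.8429 tY=1.4800  stride 1/|dx|=1.1547 1/|dy|=2.0000
    cross x-line → (5,1), t=0.8429
    cross y-line → (5,2), t=1.4800
    cross x-line → (6,2), t=1.9976 (wall)
  → r_1 = 1.9976
beam 2: φ=0°, α=75°
  d=(0.2588,0.9659)  start (4,1)  tX=2.8205 tY=0.7661  stride 1/|dx|=3.8637 1/|dy|=1.0353
    cross y-line → (4,2), t=0.7661
    cross y-line → (4,3), t=1.8014
    cross x-line → (5,3), t=2.8205
    cross y-line → (5,4), t=2.8367
    cross y-line → (5,5), t=3.8719 (wall)
  → r_2 = 3.8719
beam 3: φ=45°, α=120°
  d=(-0.5000,0.8660)  start (4,1)  tX=0.5400 tY=0.8545  stride 1/|dx|=2.0000 1/|dy|=1.1547
    cross x-line → (3,1), t=0.5400
    cross y-line → (3,2), t=0.8545
    cross y-line → (3,3), t=2.0092 (wall)
  → r_3 = 2.0092

ranges = [1.9976, 3.8719, 2.0092]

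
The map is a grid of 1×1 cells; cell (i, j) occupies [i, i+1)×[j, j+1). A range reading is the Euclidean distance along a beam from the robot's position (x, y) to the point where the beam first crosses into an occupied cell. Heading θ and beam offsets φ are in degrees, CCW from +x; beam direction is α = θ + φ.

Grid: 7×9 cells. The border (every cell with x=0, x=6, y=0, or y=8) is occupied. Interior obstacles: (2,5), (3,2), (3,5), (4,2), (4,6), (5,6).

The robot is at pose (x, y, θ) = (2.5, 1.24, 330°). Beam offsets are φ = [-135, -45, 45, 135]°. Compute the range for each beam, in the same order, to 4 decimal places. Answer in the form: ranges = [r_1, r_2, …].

ranges = [0.9273, 0.2485, 3.6235, 5.7956]

beam 1: φ=-135°, α=195°
  d=(-0.9659,-0.2588)  start (2,1)  tX=0.5176 tY=0.9273  stride 1/|dx|=1.0353 1/|dy|=3.8637
    cross x-line → (1,1), t=0.5176
    cross y-line → (1,0), t=0.9273 (wall)
  → r_1 = 0.9273
beam 2: φ=-45°, α=285°
  d=(0.2588,-0.9659)  start (2,1)  tX=1.9319 tY=0.2485  stride 1/|dx|=3.8637 1/|dy|=1.0353
    cross y-line → (2,0), t=0.2485 (wall)
  → r_2 = 0.2485
beam 3: φ=45°, α=15°
  d=(0.9659,0.2588)  start (2,1)  tX=0.5176 tY=2.9364  stride 1/|dx|=1.0353 1/|dy|=3.8637
    cross x-line → (3,1), t=0.5176
    cross x-line → (4,1), t=1.5529
    cross x-line → (5,1), t=2.5882
    cross y-line → (5,2), t=2.9364
    cross x-line → (6,2), t=3.6235 (wall)
  → r_3 = 3.6235
beam 4: φ=135°, α=105°
  d=(-0.2588,0.9659)  start (2,1)  tX=1.9319 tY=0.7868  stride 1/|dx|=3.8637 1/|dy|=1.0353
    cross y-line → (2,2), t=0.7868
    cross y-line → (2,3), t=1.8221
    cross x-line → (1,3), t=1.9319
    cross y-line → (1,4), t=2.8574
    cross y-line → (1,5), t=3.8926
    cross y-line → (1,6), t=4.9279
    cross x-line → (0,6), t=5.7956 (wall)
  → r_4 = 5.7956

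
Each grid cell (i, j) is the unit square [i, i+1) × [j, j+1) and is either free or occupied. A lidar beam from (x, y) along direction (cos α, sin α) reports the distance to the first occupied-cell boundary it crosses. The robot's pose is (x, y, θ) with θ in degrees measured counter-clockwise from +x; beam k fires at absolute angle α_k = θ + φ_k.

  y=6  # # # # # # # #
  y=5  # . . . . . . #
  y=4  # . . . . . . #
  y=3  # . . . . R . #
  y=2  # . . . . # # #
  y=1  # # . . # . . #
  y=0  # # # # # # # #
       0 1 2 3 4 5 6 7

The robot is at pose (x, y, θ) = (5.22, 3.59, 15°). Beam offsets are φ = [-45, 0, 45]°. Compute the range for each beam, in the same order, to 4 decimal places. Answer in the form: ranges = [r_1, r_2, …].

ranges = [1.1800, 1.8428, 2.7828]

beam 1: φ=-45°, α=330°
  dir = (cos 330°, sin 330°) = (0.8660, -0.5000); from cell (5,3)
  next x-line at t=0.9007, next y-line at t=1.1800; Δt_x=1.1547, Δt_y=2.0000
    x: enter (6,3) at t=0.9007
    y: enter (6,2) at t=1.1800 ← occupied
  → r_1 = 1.1800
beam 2: φ=0°, α=15°
  dir = (cos 15°, sin 15°) = (0.9659, 0.2588); from cell (5,3)
  next x-line at t=0.8075, next y-line at t=1.5841; Δt_x=1.0353, Δt_y=3.8637
    x: enter (6,3) at t=0.8075
    y: enter (6,4) at t=1.5841
    x: enter (7,4) at t=1.8428 ← occupied
  → r_2 = 1.8428
beam 3: φ=45°, α=60°
  dir = (cos 60°, sin 60°) = (0.5000, 0.8660); from cell (5,3)
  next x-line at t=1.5600, next y-line at t=0.4734; Δt_x=2.0000, Δt_y=1.1547
    y: enter (5,4) at t=0.4734
    x: enter (6,4) at t=1.5600
    y: enter (6,5) at t=1.6281
    y: enter (6,6) at t=2.7828 ← occupied
  → r_3 = 2.7828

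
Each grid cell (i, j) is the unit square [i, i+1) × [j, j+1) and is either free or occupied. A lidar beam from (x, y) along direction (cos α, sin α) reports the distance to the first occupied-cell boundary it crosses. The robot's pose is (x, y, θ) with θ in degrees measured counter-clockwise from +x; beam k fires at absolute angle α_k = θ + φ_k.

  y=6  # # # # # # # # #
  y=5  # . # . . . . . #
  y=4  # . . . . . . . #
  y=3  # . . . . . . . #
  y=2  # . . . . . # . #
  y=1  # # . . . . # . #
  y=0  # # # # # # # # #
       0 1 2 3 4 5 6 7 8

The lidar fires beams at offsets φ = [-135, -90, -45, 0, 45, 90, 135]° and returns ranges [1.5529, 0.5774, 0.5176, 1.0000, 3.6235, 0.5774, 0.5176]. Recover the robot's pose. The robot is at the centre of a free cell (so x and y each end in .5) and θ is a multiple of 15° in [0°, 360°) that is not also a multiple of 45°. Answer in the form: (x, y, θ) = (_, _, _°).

(x, y, θ) = (7.5, 2.5, 60°)

The pose lattice has 31·16 = 496 candidates. Test each by forward raycasting.
  (2.5, 2.5, 60°): beam 2 = 3.0000 ≠ 0.5774 ✗
  (1.5, 2.5, 30°): beam 1 = 0.5176 ≠ 1.5529 ✗
  (2.5, 4.5, 60°): beam 1 = 3.6235 ≠ 1.5529 ✗
  (6.5, 5.5, 105°): beam 1 = 1.7321 ≠ 1.5529 ✗
  …
  (7.5, 2.5, 60°): r_1=1.5529, r_2=0.5774, r_3=0.5176, r_4=1.0000, r_5=3.6235, r_6=0.5774, r_7=0.5176 — all match ✓
No second candidate reproduces the full scan.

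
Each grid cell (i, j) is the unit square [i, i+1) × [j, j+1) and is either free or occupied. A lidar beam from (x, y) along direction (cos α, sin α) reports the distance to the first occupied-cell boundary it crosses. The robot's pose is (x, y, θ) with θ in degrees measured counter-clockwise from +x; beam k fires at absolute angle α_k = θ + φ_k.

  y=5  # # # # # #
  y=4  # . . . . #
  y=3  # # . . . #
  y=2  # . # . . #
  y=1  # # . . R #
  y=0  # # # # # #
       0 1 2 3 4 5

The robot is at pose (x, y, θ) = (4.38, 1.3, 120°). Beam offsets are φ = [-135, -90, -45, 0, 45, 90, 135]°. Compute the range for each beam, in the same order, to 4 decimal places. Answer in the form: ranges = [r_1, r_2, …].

ranges = [0.6419, 0.7159, 2.3955, 4.2724, 2.4640, 0.6000, 0.3106]

beam 1: φ=-135°, α=345°
  direction (0.9659, -0.2588); cell (4,1); t to first gridline: x 0.6419, y 1.1591 (then +1.0353 / +3.8637)
    (5,1) via x @ 0.6419  # hit
  → r_1 = 0.6419
beam 2: φ=-90°, α=30°
  direction (0.8660, 0.5000); cell (4,1); t to first gridline: x 0.7159, y 1.4000 (then +1.1547 / +2.0000)
    (5,1) via x @ 0.7159  # hit
  → r_2 = 0.7159
beam 3: φ=-45°, α=75°
  direction (0.2588, 0.9659); cell (4,1); t to first gridline: x 2.3955, y 0.7247 (then +3.8637 / +1.0353)
    (4,2) via y @ 0.7247
    (4,3) via y @ 1.7600
    (5,3) via x @ 2.3955  # hit
  → r_3 = 2.3955
beam 4: φ=0°, α=120°
  direction (-0.5000, 0.8660); cell (4,1); t to first gridline: x 0.7600, y 0.8083 (then +2.0000 / +1.1547)
    (3,1) via x @ 0.7600
    (3,2) via y @ 0.8083
    (3,3) via y @ 1.9630
    (2,3) via x @ 2.7600
    (2,4) via y @ 3.1177
    (2,5) via y @ 4.2724  # hit
  → r_4 = 4.2724
beam 5: φ=45°, α=165°
  direction (-0.9659, 0.2588); cell (4,1); t to first gridline: x 0.3934, y 2.7046 (then +1.0353 / +3.8637)
    (3,1) via x @ 0.3934
    (2,1) via x @ 1.4287
    (1,1) via x @ 2.4640  # hit
  → r_5 = 2.4640
beam 6: φ=90°, α=210°
  direction (-0.8660, -0.5000); cell (4,1); t to first gridline: x 0.4388, y 0.6000 (then +1.1547 / +2.0000)
    (3,1) via x @ 0.4388
    (3,0) via y @ 0.6000  # hit
  → r_6 = 0.6000
beam 7: φ=135°, α=255°
  direction (-0.2588, -0.9659); cell (4,1); t to first gridline: x 1.4682, y 0.3106 (then +3.8637 / +1.0353)
    (4,0) via y @ 0.3106  # hit
  → r_7 = 0.3106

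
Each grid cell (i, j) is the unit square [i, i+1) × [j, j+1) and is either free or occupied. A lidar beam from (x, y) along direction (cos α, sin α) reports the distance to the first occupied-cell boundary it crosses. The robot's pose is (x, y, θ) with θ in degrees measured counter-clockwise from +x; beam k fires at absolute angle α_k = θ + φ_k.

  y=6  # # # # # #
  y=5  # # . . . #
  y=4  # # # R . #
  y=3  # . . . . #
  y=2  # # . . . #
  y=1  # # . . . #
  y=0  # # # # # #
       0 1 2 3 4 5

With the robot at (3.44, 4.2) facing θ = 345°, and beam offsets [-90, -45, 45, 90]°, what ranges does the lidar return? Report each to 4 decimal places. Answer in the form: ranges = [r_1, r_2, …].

beam 1: φ=-90°, α=255°
  dir = (cos 255°, sin 255°) = (-0.2588, -0.9659); from cell (3,4)
  next x-line at t=1.7000, next y-line at t=0.2071; Δt_x=3.8637, Δt_y=1.0353
    y: enter (3,3) at t=0.2071
    y: enter (3,2) at t=1.2423
    x: enter (2,2) at t=1.7000
    y: enter (2,1) at t=2.2776
    y: enter (2,0) at t=3.3129 ← occupied
  → r_1 = 3.3129
beam 2: φ=-45°, α=300°
  dir = (cos 300°, sin 300°) = (0.5000, -0.8660); from cell (3,4)
  next x-line at t=1.1200, next y-line at t=0.2309; Δt_x=2.0000, Δt_y=1.1547
    y: enter (3,3) at t=0.2309
    x: enter (4,3) at t=1.1200
    y: enter (4,2) at t=1.3856
    y: enter (4,1) at t=2.5403
    x: enter (5,1) at t=3.1200 ← occupied
  → r_2 = 3.1200
beam 3: φ=45°, α=30°
  dir = (cos 30°, sin 30°) = (0.8660, 0.5000); from cell (3,4)
  next x-line at t=0.6466, next y-line at t=1.6000; Δt_x=1.1547, Δt_y=2.0000
    x: enter (4,4) at t=0.6466
    y: enter (4,5) at t=1.6000
    x: enter (5,5) at t=1.8013 ← occupied
  → r_3 = 1.8013
beam 4: φ=90°, α=75°
  dir = (cos 75°, sin 75°) = (0.2588, 0.9659); from cell (3,4)
  next x-line at t=2.1637, next y-line at t=0.8282; Δt_x=3.8637, Δt_y=1.0353
    y: enter (3,5) at t=0.8282
    y: enter (3,6) at t=1.8635 ← occupied
  → r_4 = 1.8635

ranges = [3.3129, 3.1200, 1.8013, 1.8635]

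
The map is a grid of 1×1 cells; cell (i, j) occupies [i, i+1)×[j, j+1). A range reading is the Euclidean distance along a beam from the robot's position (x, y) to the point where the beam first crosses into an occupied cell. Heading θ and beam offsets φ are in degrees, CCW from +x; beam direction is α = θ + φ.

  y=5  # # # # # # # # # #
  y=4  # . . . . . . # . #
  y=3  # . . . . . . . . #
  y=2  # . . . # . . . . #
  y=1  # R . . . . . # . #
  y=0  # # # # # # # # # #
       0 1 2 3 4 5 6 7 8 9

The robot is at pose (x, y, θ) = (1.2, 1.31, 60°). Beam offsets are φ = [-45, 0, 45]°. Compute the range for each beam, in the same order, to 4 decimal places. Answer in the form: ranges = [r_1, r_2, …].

ranges = [2.8988, 4.2608, 0.7727]

beam 1: φ=-45°, α=15°
  cosα=0.9659 sinα=0.2588 | (1,1) | tMaxX 0.8282 tMaxY 2.6660 | tΔX 1.0353 tΔY 3.8637
    t=0.8282 [x] (2,1)
    t=1.8635 [x] (3,1)
    t=2.6660 [y] (3,2)
    t=2.8988 [x] (4,2) — stop
  → r_1 = 2.8988
beam 2: φ=0°, α=60°
  cosα=0.5000 sinα=0.8660 | (1,1) | tMaxX 1.6000 tMaxY 0.7967 | tΔX 2.0000 tΔY 1.1547
    t=0.7967 [y] (1,2)
    t=1.6000 [x] (2,2)
    t=1.9514 [y] (2,3)
    t=3.1061 [y] (2,4)
    t=3.6000 [x] (3,4)
    t=4.2608 [y] (3,5) — stop
  → r_2 = 4.2608
beam 3: φ=45°, α=105°
  cosα=-0.2588 sinα=0.9659 | (1,1) | tMaxX 0.7727 tMaxY 0.7143 | tΔX 3.8637 tΔY 1.0353
    t=0.7143 [y] (1,2)
    t=0.7727 [x] (0,2) — stop
  → r_3 = 0.7727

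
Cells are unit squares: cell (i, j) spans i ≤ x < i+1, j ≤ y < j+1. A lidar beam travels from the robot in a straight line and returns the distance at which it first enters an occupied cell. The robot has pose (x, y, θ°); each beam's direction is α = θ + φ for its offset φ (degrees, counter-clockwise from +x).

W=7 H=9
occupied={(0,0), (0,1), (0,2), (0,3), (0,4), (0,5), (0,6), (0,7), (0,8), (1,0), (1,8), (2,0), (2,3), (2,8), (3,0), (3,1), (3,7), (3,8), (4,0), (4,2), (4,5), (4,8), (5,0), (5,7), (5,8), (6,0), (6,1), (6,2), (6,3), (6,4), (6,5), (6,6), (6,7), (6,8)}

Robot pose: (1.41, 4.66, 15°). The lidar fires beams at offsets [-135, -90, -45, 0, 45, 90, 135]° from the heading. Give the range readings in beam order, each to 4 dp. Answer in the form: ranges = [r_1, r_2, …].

beam 1: φ=-135°, α=240°
  d=(-0.5000,-0.8660)  start (1,4)  tX=0.8200 tY=0.7621  stride 1/|dx|=2.0000 1/|dy|=1.1547
    cross y-line → (1,3), t=0.7621
    cross x-line → (0,3), t=0.8200 (wall)
  → r_1 = 0.8200
beam 2: φ=-90°, α=285°
  d=(0.2588,-0.9659)  start (1,4)  tX=2.2796 tY=0.6833  stride 1/|dx|=3.8637 1/|dy|=1.0353
    cross y-line → (1,3), t=0.6833
    cross y-line → (1,2), t=1.7186
    cross x-line → (2,2), t=2.2796
    cross y-line → (2,1), t=2.7538
    cross y-line → (2,0), t=3.7891 (wall)
  → r_2 = 3.7891
beam 3: φ=-45°, α=330°
  d=(0.8660,-0.5000)  start (1,4)  tX=0.6813 tY=1.3200  stride 1/|dx|=1.1547 1/|dy|=2.0000
    cross x-line → (2,4), t=0.6813
    cross y-line → (2,3), t=1.3200 (wall)
  → r_3 = 1.3200
beam 4: φ=0°, α=15°
  d=(0.9659,0.2588)  start (1,4)  tX=0.6108 tY=1.3137  stride 1/|dx|=1.0353 1/|dy|=3.8637
    cross x-line → (2,4), t=0.6108
    cross y-line → (2,5), t=1.3137
    cross x-line → (3,5), t=1.6461
    cross x-line → (4,5), t=2.6814 (wall)
  → r_4 = 2.6814
beam 5: φ=45°, α=60°
  d=(0.5000,0.8660)  start (1,4)  tX=1.1800 tY=0.3926  stride 1/|dx|=2.0000 1/|dy|=1.1547
    cross y-line → (1,5), t=0.3926
    cross x-line → (2,5), t=1.1800
    cross y-line → (2,6), t=1.5473
    cross y-line → (2,7), t=2.7020
    cross x-line → (3,7), t=3.1800 (wall)
  → r_5 = 3.1800
beam 6: φ=90°, α=105°
  d=(-0.2588,0.9659)  start (1,4)  tX=1.5841 tY=0.3520  stride 1/|dx|=3.8637 1/|dy|=1.0353
    cross y-line → (1,5), t=0.3520
    cross y-line → (1,6), t=1.3873
    cross x-line → (0,6), t=1.5841 (wall)
  → r_6 = 1.5841
beam 7: φ=135°, α=150°
  d=(-0.8660,0.5000)  start (1,4)  tX=0.4734 tY=0.6800  stride 1/|dx|=1.1547 1/|dy|=2.0000
    cross x-line → (0,4), t=0.4734 (wall)
  → r_7 = 0.4734

ranges = [0.8200, 3.7891, 1.3200, 2.6814, 3.1800, 1.5841, 0.4734]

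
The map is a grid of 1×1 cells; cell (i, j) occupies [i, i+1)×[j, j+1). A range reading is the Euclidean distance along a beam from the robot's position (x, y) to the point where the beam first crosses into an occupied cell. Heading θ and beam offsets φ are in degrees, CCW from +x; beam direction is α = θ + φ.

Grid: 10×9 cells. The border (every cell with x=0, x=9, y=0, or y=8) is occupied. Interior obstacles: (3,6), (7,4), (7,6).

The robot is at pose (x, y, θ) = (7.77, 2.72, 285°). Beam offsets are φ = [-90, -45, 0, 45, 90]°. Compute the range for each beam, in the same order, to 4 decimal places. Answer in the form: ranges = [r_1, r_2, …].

ranges = [6.6456, 1.9861, 1.7807, 1.4203, 1.2734]

beam 1: φ=-90°, α=195°
  d=(-0.9659,-0.2588)  start (7,2)  tX=0.7972 tY=2.7819  stride 1/|dx|=1.0353 1/|dy|=3.8637
    cross x-line → (6,2), t=0.7972
    cross x-line → (5,2), t=1.8324
    cross y-line → (5,1), t=2.7819
    cross x-line → (4,1), t=2.8677
    cross x-line → (3,1), t=3.9030
    cross x-line → (2,1), t=4.9383
    cross x-line → (1,1), t=5.9735
    cross y-line → (1,0), t=6.6456 (wall)
  → r_1 = 6.6456
beam 2: φ=-45°, α=240°
  d=(-0.5000,-0.8660)  start (7,2)  tX=1.5400 tY=0.8314  stride 1/|dx|=2.0000 1/|dy|=1.1547
    cross y-line → (7,1), t=0.8314
    cross x-line → (6,1), t=1.5400
    cross y-line → (6,0), t=1.9861 (wall)
  → r_2 = 1.9861
beam 3: φ=0°, α=285°
  d=(0.2588,-0.9659)  start (7,2)  tX=0.8887 tY=0.7454  stride 1/|dx|=3.8637 1/|dy|=1.0353
    cross y-line → (7,1), t=0.7454
    cross x-line → (8,1), t=0.8887
    cross y-line → (8,0), t=1.7807 (wall)
  → r_3 = 1.7807
beam 4: φ=45°, α=330°
  d=(0.8660,-0.5000)  start (7,2)  tX=0.2656 tY=1.4400  stride 1/|dx|=1.1547 1/|dy|=2.0000
    cross x-line → (8,2), t=0.2656
    cross x-line → (9,2), t=1.4203 (wall)
  → r_4 = 1.4203
beam 5: φ=90°, α=15°
  d=(0.9659,0.2588)  start (7,2)  tX=0.2381 tY=1.0818  stride 1/|dx|=1.0353 1/|dy|=3.8637
    cross x-line → (8,2), t=0.2381
    cross y-line → (8,3), t=1.0818
    cross x-line → (9,3), t=1.2734 (wall)
  → r_5 = 1.2734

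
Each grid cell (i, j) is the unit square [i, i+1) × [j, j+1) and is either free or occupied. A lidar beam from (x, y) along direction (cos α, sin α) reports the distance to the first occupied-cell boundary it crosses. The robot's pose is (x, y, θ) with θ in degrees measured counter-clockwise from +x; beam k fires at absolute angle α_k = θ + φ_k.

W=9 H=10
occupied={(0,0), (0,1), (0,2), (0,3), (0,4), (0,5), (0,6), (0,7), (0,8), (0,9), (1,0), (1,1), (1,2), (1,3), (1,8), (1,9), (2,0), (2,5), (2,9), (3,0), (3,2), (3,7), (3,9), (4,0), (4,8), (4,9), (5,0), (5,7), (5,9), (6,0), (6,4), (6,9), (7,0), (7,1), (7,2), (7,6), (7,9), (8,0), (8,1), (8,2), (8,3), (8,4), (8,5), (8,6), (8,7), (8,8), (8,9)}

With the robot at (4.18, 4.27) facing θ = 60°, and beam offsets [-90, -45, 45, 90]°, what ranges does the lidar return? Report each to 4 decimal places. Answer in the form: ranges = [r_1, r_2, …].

ranges = [3.2563, 1.8842, 2.8263, 1.4600]

beam 1: φ=-90°, α=330°
  direction (0.8660, -0.5000); cell (4,4); t to first gridline: x 0.9469, y 0.5400 (then +1.1547 / +2.0000)
    (4,3) via y @ 0.5400
    (5,3) via x @ 0.9469
    (6,3) via x @ 2.1016
    (6,2) via y @ 2.5400
    (7,2) via x @ 3.2563  # hit
  → r_1 = 3.2563
beam 2: φ=-45°, α=15°
  direction (0.9659, 0.2588); cell (4,4); t to first gridline: x 0.8489, y 2.8205 (then +1.0353 / +3.8637)
    (5,4) via x @ 0.8489
    (6,4) via x @ 1.8842  # hit
  → r_2 = 1.8842
beam 3: φ=45°, α=105°
  direction (-0.2588, 0.9659); cell (4,4); t to first gridline: x 0.6955, y 0.7558 (then +3.8637 / +1.0353)
    (3,4) via x @ 0.6955
    (3,5) via y @ 0.7558
    (3,6) via y @ 1.7910
    (3,7) via y @ 2.8263  # hit
  → r_3 = 2.8263
beam 4: φ=90°, α=150°
  direction (-0.8660, 0.5000); cell (4,4); t to first gridline: x 0.2078, y 1.4600 (then +1.1547 / +2.0000)
    (3,4) via x @ 0.2078
    (2,4) via x @ 1.3625
    (2,5) via y @ 1.4600  # hit
  → r_4 = 1.4600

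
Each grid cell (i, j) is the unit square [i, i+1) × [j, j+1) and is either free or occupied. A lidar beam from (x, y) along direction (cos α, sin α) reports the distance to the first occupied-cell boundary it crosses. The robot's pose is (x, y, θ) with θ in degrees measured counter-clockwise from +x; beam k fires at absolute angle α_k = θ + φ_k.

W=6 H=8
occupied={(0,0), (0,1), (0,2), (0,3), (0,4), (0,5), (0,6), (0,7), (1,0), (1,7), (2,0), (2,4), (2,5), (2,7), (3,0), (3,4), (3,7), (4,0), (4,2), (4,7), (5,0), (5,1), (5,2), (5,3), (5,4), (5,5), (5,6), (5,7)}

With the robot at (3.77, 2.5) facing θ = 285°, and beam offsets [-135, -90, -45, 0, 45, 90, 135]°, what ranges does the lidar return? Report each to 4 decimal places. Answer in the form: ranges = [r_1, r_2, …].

beam 1: φ=-135°, α=150°
  dir = (cos 150°, sin 150°) = (-0.8660, 0.5000); from cell (3,2)
  next x-line at t=0.8891, next y-line at t=1.0000; Δt_x=1.1547, Δt_y=2.0000
    x: enter (2,2) at t=0.8891
    y: enter (2,3) at t=1.0000
    x: enter (1,3) at t=2.0438
    y: enter (1,4) at t=3.0000
    x: enter (0,4) at t=3.1985 ← occupied
  → r_1 = 3.1985
beam 2: φ=-90°, α=195°
  dir = (cos 195°, sin 195°) = (-0.9659, -0.2588); from cell (3,2)
  next x-line at t=0.7972, next y-line at t=1.9319; Δt_x=1.0353, Δt_y=3.8637
    x: enter (2,2) at t=0.7972
    x: enter (1,2) at t=1.8324
    y: enter (1,1) at t=1.9319
    x: enter (0,1) at t=2.8677 ← occupied
  → r_2 = 2.8677
beam 3: φ=-45°, α=240°
  dir = (cos 240°, sin 240°) = (-0.5000, -0.8660); from cell (3,2)
  next x-line at t=1.5400, next y-line at t=0.5774; Δt_x=2.0000, Δt_y=1.1547
    y: enter (3,1) at t=0.5774
    x: enter (2,1) at t=1.5400
    y: enter (2,0) at t=1.7321 ← occupied
  → r_3 = 1.7321
beam 4: φ=0°, α=285°
  dir = (cos 285°, sin 285°) = (0.2588, -0.9659); from cell (3,2)
  next x-line at t=0.8887, next y-line at t=0.5176; Δt_x=3.8637, Δt_y=1.0353
    y: enter (3,1) at t=0.5176
    x: enter (4,1) at t=0.8887
    y: enter (4,0) at t=1.5529 ← occupied
  → r_4 = 1.5529
beam 5: φ=45°, α=330°
  dir = (cos 330°, sin 330°) = (0.8660, -0.5000); from cell (3,2)
  next x-line at t=0.2656, next y-line at t=1.0000; Δt_x=1.1547, Δt_y=2.0000
    x: enter (4,2) at t=0.2656 ← occupied
  → r_5 = 0.2656
beam 6: φ=90°, α=15°
  dir = (cos 15°, sin 15°) = (0.9659, 0.2588); from cell (3,2)
  next x-line at t=0.2381, next y-line at t=1.9319; Δt_x=1.0353, Δt_y=3.8637
    x: enter (4,2) at t=0.2381 ← occupied
  → r_6 = 0.2381
beam 7: φ=135°, α=60°
  dir = (cos 60°, sin 60°) = (0.5000, 0.8660); from cell (3,2)
  next x-line at t=0.4600, next y-line at t=0.5774; Δt_x=2.0000, Δt_y=1.1547
    x: enter (4,2) at t=0.4600 ← occupied
  → r_7 = 0.4600

ranges = [3.1985, 2.8677, 1.7321, 1.5529, 0.2656, 0.2381, 0.4600]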